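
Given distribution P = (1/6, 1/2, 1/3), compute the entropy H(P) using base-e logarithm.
1.0114 nats

Shannon entropy is H(X) = -Σ p(x) log p(x).

For P = (1/6, 1/2, 1/3):
H = -1/6 × log_e(1/6) -1/2 × log_e(1/2) -1/3 × log_e(1/3)
H = 1.0114 nats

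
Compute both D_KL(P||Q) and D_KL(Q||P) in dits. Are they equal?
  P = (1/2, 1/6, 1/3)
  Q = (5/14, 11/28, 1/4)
D_KL(P||Q) = 0.0526, D_KL(Q||P) = 0.0629

KL divergence is not symmetric: D_KL(P||Q) ≠ D_KL(Q||P) in general.

D_KL(P||Q) = 0.0526 dits
D_KL(Q||P) = 0.0629 dits

No, they are not equal!

This asymmetry is why KL divergence is not a true distance metric.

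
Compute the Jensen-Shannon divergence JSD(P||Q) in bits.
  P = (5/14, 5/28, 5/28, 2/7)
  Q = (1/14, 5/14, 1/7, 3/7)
0.1087 bits

Jensen-Shannon divergence is:
JSD(P||Q) = 0.5 × D_KL(P||M) + 0.5 × D_KL(Q||M)
where M = 0.5 × (P + Q) is the mixture distribution.

M = 0.5 × (5/14, 5/28, 5/28, 2/7) + 0.5 × (1/14, 5/14, 1/7, 3/7) = (3/14, 0.267857, 0.160714, 5/14)

D_KL(P||M) = 0.0939 bits
D_KL(Q||M) = 0.1235 bits

JSD(P||Q) = 0.5 × 0.0939 + 0.5 × 0.1235 = 0.1087 bits

Unlike KL divergence, JSD is symmetric and bounded: 0 ≤ JSD ≤ log(2).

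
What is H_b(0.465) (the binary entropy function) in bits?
0.9965 bits

The binary entropy function is:
H(p) = -p log(p) - (1-p) log(1-p)

H(0.465) = -0.465 × log_2(0.465) - 0.535 × log_2(0.535)
H(0.465) = 0.9965 bits

Note: Binary entropy is maximized at p=0.5 (H=1 bit) and minimized at p=0 or p=1 (H=0).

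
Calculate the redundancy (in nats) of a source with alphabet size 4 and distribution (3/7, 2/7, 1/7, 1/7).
0.1093 nats

Redundancy measures how far a source is from maximum entropy:
R = H_max - H(X)

Maximum entropy for 4 symbols: H_max = log_e(4) = 1.3863 nats
Actual entropy: H(X) = 1.2770 nats
Redundancy: R = 1.3863 - 1.2770 = 0.1093 nats

This redundancy represents potential for compression: the source could be compressed by 0.1093 nats per symbol.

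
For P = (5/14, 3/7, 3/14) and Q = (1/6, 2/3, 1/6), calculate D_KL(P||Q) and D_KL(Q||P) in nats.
D_KL(P||Q) = 0.1367, D_KL(Q||P) = 0.1256

KL divergence is not symmetric: D_KL(P||Q) ≠ D_KL(Q||P) in general.

D_KL(P||Q) = 0.1367 nats
D_KL(Q||P) = 0.1256 nats

No, they are not equal!

This asymmetry is why KL divergence is not a true distance metric.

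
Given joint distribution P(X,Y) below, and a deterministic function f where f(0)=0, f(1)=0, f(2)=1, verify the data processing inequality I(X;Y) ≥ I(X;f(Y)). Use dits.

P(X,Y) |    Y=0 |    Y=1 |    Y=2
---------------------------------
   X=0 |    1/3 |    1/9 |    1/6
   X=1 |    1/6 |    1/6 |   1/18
I(X;Y) = 0.0165, I(X;f(Y)) = 0.0053, inequality holds: 0.0165 ≥ 0.0053

Data Processing Inequality: For any Markov chain X → Y → Z, we have I(X;Y) ≥ I(X;Z).

Here Z = f(Y) is a deterministic function of Y, forming X → Y → Z.

Original I(X;Y) = 0.0165 dits

After applying f:
P(X,Z) where Z=f(Y):
- P(X,Z=0) = P(X,Y=0) + P(X,Y=1)
- P(X,Z=1) = P(X,Y=2)

I(X;Z) = I(X;f(Y)) = 0.0053 dits

Verification: 0.0165 ≥ 0.0053 ✓

Information cannot be created by processing; the function f can only lose information about X.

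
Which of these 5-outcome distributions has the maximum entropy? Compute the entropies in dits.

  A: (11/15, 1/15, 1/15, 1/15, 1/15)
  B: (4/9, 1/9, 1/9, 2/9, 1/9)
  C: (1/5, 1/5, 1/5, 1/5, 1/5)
C

For a discrete distribution over n outcomes, entropy is maximized by the uniform distribution.

Computing entropies:
H(A) = 0.4124 dits
H(B) = 0.6198 dits
H(C) = 0.6990 dits

The uniform distribution (where all probabilities equal 1/5) achieves the maximum entropy of log_10(5) = 0.6990 dits.

Distribution C has the highest entropy.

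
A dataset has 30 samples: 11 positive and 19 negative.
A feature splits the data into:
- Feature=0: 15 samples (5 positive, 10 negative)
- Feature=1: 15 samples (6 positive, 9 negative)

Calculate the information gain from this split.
0.0035 bits

Information Gain = H(Y) - H(Y|Feature)

Before split:
P(positive) = 11/30 = 0.3667
H(Y) = 0.9481 bits

After split:
Feature=0: H = 0.9183 bits (weight = 15/30)
Feature=1: H = 0.9710 bits (weight = 15/30)
H(Y|Feature) = (15/30)×0.9183 + (15/30)×0.9710 = 0.9446 bits

Information Gain = 0.9481 - 0.9446 = 0.0035 bits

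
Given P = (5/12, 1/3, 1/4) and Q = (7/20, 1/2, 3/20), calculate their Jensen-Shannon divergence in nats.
0.0162 nats

Jensen-Shannon divergence is:
JSD(P||Q) = 0.5 × D_KL(P||M) + 0.5 × D_KL(Q||M)
where M = 0.5 × (P + Q) is the mixture distribution.

M = 0.5 × (5/12, 1/3, 1/4) + 0.5 × (7/20, 1/2, 3/20) = (0.383333, 5/12, 1/5)

D_KL(P||M) = 0.0161 nats
D_KL(Q||M) = 0.0162 nats

JSD(P||Q) = 0.5 × 0.0161 + 0.5 × 0.0162 = 0.0162 nats

Unlike KL divergence, JSD is symmetric and bounded: 0 ≤ JSD ≤ log(2).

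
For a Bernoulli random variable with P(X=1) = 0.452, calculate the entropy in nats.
0.6885 nats

The binary entropy function is:
H(p) = -p log(p) - (1-p) log(1-p)

H(0.452) = -0.452 × log_e(0.452) - 0.548 × log_e(0.548)
H(0.452) = 0.6885 nats

Note: Binary entropy is maximized at p=0.5 (H=1 bit) and minimized at p=0 or p=1 (H=0).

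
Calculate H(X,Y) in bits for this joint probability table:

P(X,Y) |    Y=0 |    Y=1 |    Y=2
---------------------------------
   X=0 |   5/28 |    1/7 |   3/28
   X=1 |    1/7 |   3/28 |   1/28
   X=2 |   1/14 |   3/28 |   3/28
3.0706 bits

Joint entropy is H(X,Y) = -Σ_{x,y} p(x,y) log p(x,y).

Summing over all non-zero entries:
H(X,Y) = -[5/28·log_2(5/28) + 1/7·log_2(1/7) + 3/28·log_2(3/28) + 1/7·log_2(1/7) + 3/28·log_2(3/28) + 1/28·log_2(1/28) + 1/14·log_2(1/14) + 3/28·log_2(3/28) + 3/28·log_2(3/28)]
H(X,Y) = 3.0706 bits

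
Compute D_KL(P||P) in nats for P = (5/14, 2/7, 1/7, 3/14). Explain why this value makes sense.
0.0000 nats

KL divergence satisfies the Gibbs inequality: D_KL(P||Q) ≥ 0 for all distributions P, Q.

D_KL(P||Q) = Σ p(x) log(p(x)/q(x))
Each term is p(x) × log_e(p(x)/p(x)) = p(x) × log_e(1) = 0, so the sum is 0.
D_KL(P||Q) = 0.0000 nats

When P = Q, the KL divergence is exactly 0, as there is no 'divergence' between identical distributions.

This non-negativity is a fundamental property: relative entropy cannot be negative because it measures how different Q is from P.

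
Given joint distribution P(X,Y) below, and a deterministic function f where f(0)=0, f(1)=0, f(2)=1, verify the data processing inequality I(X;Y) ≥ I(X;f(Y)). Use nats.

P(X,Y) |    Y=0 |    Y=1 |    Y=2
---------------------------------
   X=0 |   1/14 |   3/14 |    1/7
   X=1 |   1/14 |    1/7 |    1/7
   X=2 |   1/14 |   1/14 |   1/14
I(X;Y) = 0.0153, I(X;f(Y)) = 0.0022, inequality holds: 0.0153 ≥ 0.0022

Data Processing Inequality: For any Markov chain X → Y → Z, we have I(X;Y) ≥ I(X;Z).

Here Z = f(Y) is a deterministic function of Y, forming X → Y → Z.

Original I(X;Y) = 0.0153 nats

After applying f:
P(X,Z) where Z=f(Y):
- P(X,Z=0) = P(X,Y=0) + P(X,Y=1)
- P(X,Z=1) = P(X,Y=2)

I(X;Z) = I(X;f(Y)) = 0.0022 nats

Verification: 0.0153 ≥ 0.0022 ✓

Information cannot be created by processing; the function f can only lose information about X.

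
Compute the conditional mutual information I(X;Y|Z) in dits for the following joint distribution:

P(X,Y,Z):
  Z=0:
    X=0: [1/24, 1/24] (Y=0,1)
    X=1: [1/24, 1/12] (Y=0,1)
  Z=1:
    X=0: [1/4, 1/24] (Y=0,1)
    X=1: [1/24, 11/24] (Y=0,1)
0.1133 dits

Conditional mutual information: I(X;Y|Z) = H(X|Z) + H(Y|Z) - H(X,Y|Z)

H(Z) = 0.2222
H(X,Z) = 0.5094 → H(X|Z) = 0.2872
H(Y,Z) = 0.5094 → H(Y|Z) = 0.2872
H(X,Y,Z) = 0.6833 → H(X,Y|Z) = 0.4610

I(X;Y|Z) = 0.2872 + 0.2872 - 0.4610 = 0.1133 dits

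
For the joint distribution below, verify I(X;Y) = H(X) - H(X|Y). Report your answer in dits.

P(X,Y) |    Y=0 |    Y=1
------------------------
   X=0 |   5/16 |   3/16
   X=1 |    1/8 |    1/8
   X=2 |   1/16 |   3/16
I(X;Y) = 0.0211 dits

Mutual information has multiple equivalent forms:
- I(X;Y) = H(X) - H(X|Y)
- I(X;Y) = H(Y) - H(Y|X)
- I(X;Y) = H(X) + H(Y) - H(X,Y)

Computing all quantities:
H(X) = 0.4515, H(Y) = 0.3010, H(X,Y) = 0.7315
H(X|Y) = 0.4305, H(Y|X) = 0.2800

Verification:
H(X) - H(X|Y) = 0.4515 - 0.4305 = 0.0211
H(Y) - H(Y|X) = 0.3010 - 0.2800 = 0.0211
H(X) + H(Y) - H(X,Y) = 0.4515 + 0.3010 - 0.7315 = 0.0211

All forms give I(X;Y) = 0.0211 dits. ✓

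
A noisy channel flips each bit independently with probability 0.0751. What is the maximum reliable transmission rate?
0.6153 bits

For a binary symmetric channel (BSC) with error probability p:
Capacity C = 1 - H(p) bits per symbol

where H(p) = -p log₂(p) - (1-p) log₂(1-p) is the binary entropy function.

H(0.0751) = 0.3847 bits
C = 1 - 0.3847 = 0.6153 bits per symbol

This means we can reliably transmit up to 0.6153 bits of information per channel use.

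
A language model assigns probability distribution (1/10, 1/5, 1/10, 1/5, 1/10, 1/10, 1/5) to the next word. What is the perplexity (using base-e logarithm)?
6.5975

Perplexity is e^H (or exp(H) for natural log).

First, H = -Σ p log p = 1.8867 nats
Perplexity = e^1.8867 = 6.5975

Interpretation: The model's uncertainty is equivalent to choosing uniformly among 6.6 options.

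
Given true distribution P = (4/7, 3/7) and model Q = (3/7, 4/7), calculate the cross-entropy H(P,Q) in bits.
1.0445 bits

Cross-entropy: H(P,Q) = -Σ p(x) log q(x)

Alternatively: H(P,Q) = H(P) + D_KL(P||Q)
H(P) = 0.9852 bits
D_KL(P||Q) = 0.0593 bits

H(P,Q) = 0.9852 + 0.0593 = 1.0445 bits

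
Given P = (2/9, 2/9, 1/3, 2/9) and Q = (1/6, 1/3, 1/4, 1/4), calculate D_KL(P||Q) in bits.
0.0628 bits

KL divergence: D_KL(P||Q) = Σ p(x) log(p(x)/q(x))

Computing term by term:
  x=0: 2/9 × log_2[(2/9)/(1/6)] = 2/9 × 0.4150 = 0.0922
  x=1: 2/9 × log_2[(2/9)/(1/3)] = 2/9 × -0.5850 = -0.1300
  x=2: 1/3 × log_2[(1/3)/(1/4)] = 1/3 × 0.4150 = 0.1383
  x=3: 2/9 × log_2[(2/9)/(1/4)] = 2/9 × -0.1699 = -0.0378

D_KL(P||Q) = 0.0628 bits

Note: KL divergence is always non-negative and equals 0 iff P = Q.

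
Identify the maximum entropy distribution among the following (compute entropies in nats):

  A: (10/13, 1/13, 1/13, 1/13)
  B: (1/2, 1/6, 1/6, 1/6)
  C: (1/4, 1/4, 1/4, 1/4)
C

For a discrete distribution over n outcomes, entropy is maximized by the uniform distribution.

Computing entropies:
H(A) = 0.7937 nats
H(B) = 1.2425 nats
H(C) = 1.3863 nats

The uniform distribution (where all probabilities equal 1/4) achieves the maximum entropy of log_e(4) = 1.3863 nats.

Distribution C has the highest entropy.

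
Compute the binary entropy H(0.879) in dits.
0.1602 dits

The binary entropy function is:
H(p) = -p log(p) - (1-p) log(1-p)

H(0.879) = -0.879 × log_10(0.879) - 0.121 × log_10(0.121)
H(0.879) = 0.1602 dits

Note: Binary entropy is maximized at p=0.5 (H=1 bit) and minimized at p=0 or p=1 (H=0).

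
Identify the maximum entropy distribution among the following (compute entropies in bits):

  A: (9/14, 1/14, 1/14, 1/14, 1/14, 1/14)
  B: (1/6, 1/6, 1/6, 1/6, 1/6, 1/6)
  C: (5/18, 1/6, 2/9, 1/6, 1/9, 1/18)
B

For a discrete distribution over n outcomes, entropy is maximized by the uniform distribution.

Computing entropies:
H(A) = 1.7695 bits
H(B) = 2.5850 bits
H(C) = 2.4411 bits

The uniform distribution (where all probabilities equal 1/6) achieves the maximum entropy of log_2(6) = 2.5850 bits.

Distribution B has the highest entropy.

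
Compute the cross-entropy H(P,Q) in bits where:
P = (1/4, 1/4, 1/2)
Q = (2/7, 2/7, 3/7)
1.5149 bits

Cross-entropy: H(P,Q) = -Σ p(x) log q(x)

Alternatively: H(P,Q) = H(P) + D_KL(P||Q)
H(P) = 1.5000 bits
D_KL(P||Q) = 0.0149 bits

H(P,Q) = 1.5000 + 0.0149 = 1.5149 bits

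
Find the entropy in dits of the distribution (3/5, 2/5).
0.2923 dits

Shannon entropy is H(X) = -Σ p(x) log p(x).

For P = (3/5, 2/5):
H = -3/5 × log_10(3/5) -2/5 × log_10(2/5)
H = 0.2923 dits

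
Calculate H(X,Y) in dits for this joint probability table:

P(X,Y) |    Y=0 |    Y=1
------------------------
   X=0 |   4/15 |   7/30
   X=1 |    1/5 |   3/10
0.5972 dits

Joint entropy is H(X,Y) = -Σ_{x,y} p(x,y) log p(x,y).

Summing over all non-zero entries:
H(X,Y) = -[4/15·log_10(4/15) + 7/30·log_10(7/30) + 1/5·log_10(1/5) + 3/10·log_10(3/10)]
H(X,Y) = 0.5972 dits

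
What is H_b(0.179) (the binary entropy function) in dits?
0.2041 dits

The binary entropy function is:
H(p) = -p log(p) - (1-p) log(1-p)

H(0.179) = -0.179 × log_10(0.179) - 0.821 × log_10(0.821)
H(0.179) = 0.2041 dits

Note: Binary entropy is maximized at p=0.5 (H=1 bit) and minimized at p=0 or p=1 (H=0).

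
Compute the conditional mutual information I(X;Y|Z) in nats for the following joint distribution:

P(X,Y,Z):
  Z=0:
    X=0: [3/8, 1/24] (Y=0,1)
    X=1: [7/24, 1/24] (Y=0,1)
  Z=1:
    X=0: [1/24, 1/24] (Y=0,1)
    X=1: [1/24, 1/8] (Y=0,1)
0.0082 nats

Conditional mutual information: I(X;Y|Z) = H(X|Z) + H(Y|Z) - H(X,Y|Z)

H(Z) = 0.5623
H(X,Z) = 1.2367 → H(X|Z) = 0.6743
H(Y,Z) = 0.9831 → H(Y|Z) = 0.4208
H(X,Y,Z) = 1.6492 → H(X,Y|Z) = 1.0869

I(X;Y|Z) = 0.6743 + 0.4208 - 1.0869 = 0.0082 nats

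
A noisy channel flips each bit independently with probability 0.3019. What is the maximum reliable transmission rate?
0.1164 bits

For a binary symmetric channel (BSC) with error probability p:
Capacity C = 1 - H(p) bits per symbol

where H(p) = -p log₂(p) - (1-p) log₂(1-p) is the binary entropy function.

H(0.3019) = 0.8836 bits
C = 1 - 0.8836 = 0.1164 bits per symbol

This means we can reliably transmit up to 0.1164 bits of information per channel use.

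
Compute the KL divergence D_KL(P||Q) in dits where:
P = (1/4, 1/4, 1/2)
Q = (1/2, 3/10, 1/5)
0.1039 dits

KL divergence: D_KL(P||Q) = Σ p(x) log(p(x)/q(x))

Computing term by term:
  x=0: 1/4 × log_10[(1/4)/(1/2)] = 1/4 × -0.3010 = -0.0753
  x=1: 1/4 × log_10[(1/4)/(3/10)] = 1/4 × -0.0792 = -0.0198
  x=2: 1/2 × log_10[(1/2)/(1/5)] = 1/2 × 0.3979 = 0.1990

D_KL(P||Q) = 0.1039 dits

Note: KL divergence is always non-negative and equals 0 iff P = Q.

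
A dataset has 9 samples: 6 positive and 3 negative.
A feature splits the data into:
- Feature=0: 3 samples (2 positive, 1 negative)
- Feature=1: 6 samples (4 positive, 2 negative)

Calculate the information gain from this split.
0.0000 bits

Information Gain = H(Y) - H(Y|Feature)

Before split:
P(positive) = 6/9 = 0.6667
H(Y) = 0.9183 bits

After split:
Feature=0: H = 0.9183 bits (weight = 3/9)
Feature=1: H = 0.9183 bits (weight = 6/9)
H(Y|Feature) = (3/9)×0.9183 + (6/9)×0.9183 = 0.9183 bits

Information Gain = 0.9183 - 0.9183 = 0.0000 bits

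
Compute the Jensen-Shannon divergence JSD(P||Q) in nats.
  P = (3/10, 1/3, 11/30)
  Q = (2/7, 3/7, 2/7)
0.0056 nats

Jensen-Shannon divergence is:
JSD(P||Q) = 0.5 × D_KL(P||M) + 0.5 × D_KL(Q||M)
where M = 0.5 × (P + Q) is the mixture distribution.

M = 0.5 × (3/10, 1/3, 11/30) + 0.5 × (2/7, 3/7, 2/7) = (0.292857, 8/21, 0.32619)

D_KL(P||M) = 0.0056 nats
D_KL(Q||M) = 0.0056 nats

JSD(P||Q) = 0.5 × 0.0056 + 0.5 × 0.0056 = 0.0056 nats

Unlike KL divergence, JSD is symmetric and bounded: 0 ≤ JSD ≤ log(2).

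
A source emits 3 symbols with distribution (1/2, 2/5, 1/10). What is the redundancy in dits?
0.0674 dits

Redundancy measures how far a source is from maximum entropy:
R = H_max - H(X)

Maximum entropy for 3 symbols: H_max = log_10(3) = 0.4771 dits
Actual entropy: H(X) = 0.4097 dits
Redundancy: R = 0.4771 - 0.4097 = 0.0674 dits

This redundancy represents potential for compression: the source could be compressed by 0.0674 dits per symbol.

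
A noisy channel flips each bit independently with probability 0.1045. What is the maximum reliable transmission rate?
0.5169 bits

For a binary symmetric channel (BSC) with error probability p:
Capacity C = 1 - H(p) bits per symbol

where H(p) = -p log₂(p) - (1-p) log₂(1-p) is the binary entropy function.

H(0.1045) = 0.4831 bits
C = 1 - 0.4831 = 0.5169 bits per symbol

This means we can reliably transmit up to 0.5169 bits of information per channel use.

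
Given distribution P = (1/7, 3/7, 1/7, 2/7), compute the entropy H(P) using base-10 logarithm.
0.5546 dits

Shannon entropy is H(X) = -Σ p(x) log p(x).

For P = (1/7, 3/7, 1/7, 2/7):
H = -1/7 × log_10(1/7) -3/7 × log_10(3/7) -1/7 × log_10(1/7) -2/7 × log_10(2/7)
H = 0.5546 dits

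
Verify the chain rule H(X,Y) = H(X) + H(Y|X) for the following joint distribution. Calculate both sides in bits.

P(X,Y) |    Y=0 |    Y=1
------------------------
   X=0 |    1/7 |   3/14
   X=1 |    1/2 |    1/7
H(X,Y) = 1.7783, H(X) = 0.9403, H(Y|X) = 0.8380 (all in bits)

Chain rule: H(X,Y) = H(X) + H(Y|X)

Left side — joint entropy directly:
H(X,Y) = -Σ p(x,y) log p(x,y) = 1.7783 bits

Right side — compute H(Y|X) from the conditional distributions:
P(X) = (5/14, 9/14), so H(X) = 0.9403 bits
H(Y|X) = Σ_x P(X=x) · H(Y|X=x):
  P(Y|X=0) = (2/5, 3/5), H(Y|X=0) = 0.9710, weight P(X=0) = 5/14
  P(Y|X=1) = (7/9, 2/9), H(Y|X=1) = 0.7642, weight P(X=1) = 9/14
H(Y|X) = 0.8380 bits

H(X) + H(Y|X) = 0.9403 + 0.8380 = 1.7783 bits

Both sides equal 1.7783 bits. ✓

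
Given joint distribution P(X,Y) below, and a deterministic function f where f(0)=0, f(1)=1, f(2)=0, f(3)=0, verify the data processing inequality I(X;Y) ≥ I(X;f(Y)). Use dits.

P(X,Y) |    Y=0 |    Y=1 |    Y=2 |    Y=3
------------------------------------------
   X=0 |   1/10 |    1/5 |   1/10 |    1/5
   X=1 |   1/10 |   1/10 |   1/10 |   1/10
I(X;Y) = 0.0060, I(X;f(Y)) = 0.0017, inequality holds: 0.0060 ≥ 0.0017

Data Processing Inequality: For any Markov chain X → Y → Z, we have I(X;Y) ≥ I(X;Z).

Here Z = f(Y) is a deterministic function of Y, forming X → Y → Z.

Original I(X;Y) = 0.0060 dits

After applying f:
P(X,Z) where Z=f(Y):
- P(X,Z=0) = P(X,Y=0) + P(X,Y=2) + P(X,Y=3)
- P(X,Z=1) = P(X,Y=1)

I(X;Z) = I(X;f(Y)) = 0.0017 dits

Verification: 0.0060 ≥ 0.0017 ✓

Information cannot be created by processing; the function f can only lose information about X.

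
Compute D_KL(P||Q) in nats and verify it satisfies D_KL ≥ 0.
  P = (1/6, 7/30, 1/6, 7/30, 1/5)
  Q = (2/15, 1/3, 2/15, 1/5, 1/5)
0.0271 nats

KL divergence satisfies the Gibbs inequality: D_KL(P||Q) ≥ 0 for all distributions P, Q.

D_KL(P||Q) = Σ p(x) log(p(x)/q(x))
Term by term:
  x=0: 1/6 × log_e[(1/6)/(2/15)] = 0.0372
  x=1: 7/30 × log_e[(7/30)/(1/3)] = -0.0832
  x=2: 1/6 × log_e[(1/6)/(2/15)] = 0.0372
  x=3: 7/30 × log_e[(7/30)/(1/5)] = 0.0360
  x=4: 1/5 × log_e[(1/5)/(1/5)] = 0.0000
D_KL(P||Q) = 0.0271 nats

D_KL(P||Q) = 0.0271 ≥ 0 ✓

This non-negativity is a fundamental property: relative entropy cannot be negative because it measures how different Q is from P.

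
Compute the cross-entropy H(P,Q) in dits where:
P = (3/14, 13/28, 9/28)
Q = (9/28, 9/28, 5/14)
0.4782 dits

Cross-entropy: H(P,Q) = -Σ p(x) log q(x)

Alternatively: H(P,Q) = H(P) + D_KL(P||Q)
H(P) = 0.4565 dits
D_KL(P||Q) = 0.0217 dits

H(P,Q) = 0.4565 + 0.0217 = 0.4782 dits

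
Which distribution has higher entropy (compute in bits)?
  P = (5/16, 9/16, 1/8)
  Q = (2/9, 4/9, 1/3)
Q

Computing entropies in bits:
H(P) = 1.3663
H(Q) = 1.5305

Distribution Q has higher entropy.

Intuition: The distribution closer to uniform (more spread out) has higher entropy.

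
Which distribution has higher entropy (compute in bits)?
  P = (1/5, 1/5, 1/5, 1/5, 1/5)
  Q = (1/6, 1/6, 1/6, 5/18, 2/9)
P

Computing entropies in bits:
H(P) = 2.3219
H(Q) = 2.2880

Distribution P has higher entropy.

Intuition: The distribution closer to uniform (more spread out) has higher entropy.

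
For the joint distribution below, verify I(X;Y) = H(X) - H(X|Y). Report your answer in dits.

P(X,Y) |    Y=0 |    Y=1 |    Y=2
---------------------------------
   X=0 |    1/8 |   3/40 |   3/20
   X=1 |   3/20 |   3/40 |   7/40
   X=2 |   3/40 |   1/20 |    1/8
I(X;Y) = 0.0011 dits

Mutual information has multiple equivalent forms:
- I(X;Y) = H(X) - H(X|Y)
- I(X;Y) = H(Y) - H(Y|X)
- I(X;Y) = H(X) + H(Y) - H(X,Y)

Computing all quantities:
H(X) = 0.4693, H(Y) = 0.4554, H(X,Y) = 0.9236
H(X|Y) = 0.4682, H(Y|X) = 0.4543

Verification:
H(X) - H(X|Y) = 0.4693 - 0.4682 = 0.0011
H(Y) - H(Y|X) = 0.4554 - 0.4543 = 0.0011
H(X) + H(Y) - H(X,Y) = 0.4693 + 0.4554 - 0.9236 = 0.0011

All forms give I(X;Y) = 0.0011 dits. ✓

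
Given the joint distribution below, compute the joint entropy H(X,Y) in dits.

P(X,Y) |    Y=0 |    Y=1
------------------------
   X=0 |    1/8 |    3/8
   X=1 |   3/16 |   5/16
0.5668 dits

Joint entropy is H(X,Y) = -Σ_{x,y} p(x,y) log p(x,y).

Summing over all non-zero entries:
H(X,Y) = -[1/8·log_10(1/8) + 3/8·log_10(3/8) + 3/16·log_10(3/16) + 5/16·log_10(5/16)]
H(X,Y) = 0.5668 dits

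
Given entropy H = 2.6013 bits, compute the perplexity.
6.0683

Perplexity is 2^H (or exp(H) for natural log).

H = 2.6013 bits
Perplexity = 2^2.6013 = 6.0683

Interpretation: The model's uncertainty is equivalent to choosing uniformly among 6.1 options.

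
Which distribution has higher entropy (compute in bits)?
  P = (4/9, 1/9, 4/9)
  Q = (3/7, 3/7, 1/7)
Q

Computing entropies in bits:
H(P) = 1.3921
H(Q) = 1.4488

Distribution Q has higher entropy.

Intuition: The distribution closer to uniform (more spread out) has higher entropy.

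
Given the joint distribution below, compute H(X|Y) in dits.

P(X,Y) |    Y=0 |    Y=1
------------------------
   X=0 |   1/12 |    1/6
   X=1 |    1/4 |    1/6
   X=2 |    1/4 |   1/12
0.4453 dits

Using the chain rule: H(X|Y) = H(X,Y) - H(Y)

First, compute H(X,Y) = 0.7403 dits

Marginal P(Y) = (7/12, 5/12)
H(Y) = 0.2950 dits

H(X|Y) = H(X,Y) - H(Y) = 0.7403 - 0.2950 = 0.4453 dits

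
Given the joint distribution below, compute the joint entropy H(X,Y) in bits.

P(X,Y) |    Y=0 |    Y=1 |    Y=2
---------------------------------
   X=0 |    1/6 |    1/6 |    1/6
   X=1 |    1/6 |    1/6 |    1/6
2.5850 bits

Joint entropy is H(X,Y) = -Σ_{x,y} p(x,y) log p(x,y).

Summing over all non-zero entries:
H(X,Y) = -[1/6·log_2(1/6) + 1/6·log_2(1/6) + 1/6·log_2(1/6) + 1/6·log_2(1/6) + 1/6·log_2(1/6) + 1/6·log_2(1/6)]
H(X,Y) = 2.5850 bits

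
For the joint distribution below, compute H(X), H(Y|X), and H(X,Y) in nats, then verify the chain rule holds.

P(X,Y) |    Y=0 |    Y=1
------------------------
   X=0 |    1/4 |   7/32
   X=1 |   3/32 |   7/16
H(X,Y) = 1.2626, H(X) = 0.6912, H(Y|X) = 0.5714 (all in nats)

Chain rule: H(X,Y) = H(X) + H(Y|X)

Left side — joint entropy directly:
H(X,Y) = -Σ p(x,y) log p(x,y) = 1.2626 nats

Right side — compute H(Y|X) from the conditional distributions:
P(X) = (15/32, 17/32), so H(X) = 0.6912 nats
H(Y|X) = Σ_x P(X=x) · H(Y|X=x):
  P(Y|X=0) = (8/15, 7/15), H(Y|X=0) = 0.6909, weight P(X=0) = 15/32
  P(Y|X=1) = (3/17, 14/17), H(Y|X=1) = 0.4660, weight P(X=1) = 17/32
H(Y|X) = 0.5714 nats

H(X) + H(Y|X) = 0.6912 + 0.5714 = 1.2626 nats

Both sides equal 1.2626 nats. ✓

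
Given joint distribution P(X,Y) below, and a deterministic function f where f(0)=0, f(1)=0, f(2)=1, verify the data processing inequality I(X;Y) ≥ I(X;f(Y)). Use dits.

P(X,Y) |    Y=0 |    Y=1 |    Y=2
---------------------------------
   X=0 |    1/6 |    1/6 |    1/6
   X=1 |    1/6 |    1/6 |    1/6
I(X;Y) = 0.0000, I(X;f(Y)) = 0.0000, inequality holds: 0.0000 ≥ 0.0000

Data Processing Inequality: For any Markov chain X → Y → Z, we have I(X;Y) ≥ I(X;Z).

Here Z = f(Y) is a deterministic function of Y, forming X → Y → Z.

Original I(X;Y) = 0.0000 dits

After applying f:
P(X,Z) where Z=f(Y):
- P(X,Z=0) = P(X,Y=0) + P(X,Y=1)
- P(X,Z=1) = P(X,Y=2)

I(X;Z) = I(X;f(Y)) = 0.0000 dits

Verification: 0.0000 ≥ 0.0000 ✓

Information cannot be created by processing; the function f can only lose information about X.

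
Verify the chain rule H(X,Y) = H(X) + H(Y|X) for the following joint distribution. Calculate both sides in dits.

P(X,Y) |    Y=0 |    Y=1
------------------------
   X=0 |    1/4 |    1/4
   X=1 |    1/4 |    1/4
H(X,Y) = 0.6021, H(X) = 0.3010, H(Y|X) = 0.3010 (all in dits)

Chain rule: H(X,Y) = H(X) + H(Y|X)

Left side — joint entropy directly:
H(X,Y) = -Σ p(x,y) log p(x,y) = 0.6021 dits

Right side — compute H(Y|X) from the conditional distributions:
P(X) = (1/2, 1/2), so H(X) = 0.3010 dits
H(Y|X) = Σ_x P(X=x) · H(Y|X=x):
  P(Y|X=0) = (1/2, 1/2), H(Y|X=0) = 0.3010, weight P(X=0) = 1/2
  P(Y|X=1) = (1/2, 1/2), H(Y|X=1) = 0.3010, weight P(X=1) = 1/2
H(Y|X) = 0.3010 dits

H(X) + H(Y|X) = 0.3010 + 0.3010 = 0.6021 dits

Both sides equal 0.6021 dits. ✓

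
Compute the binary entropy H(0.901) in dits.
0.1402 dits

The binary entropy function is:
H(p) = -p log(p) - (1-p) log(1-p)

H(0.901) = -0.901 × log_10(0.901) - 0.099 × log_10(0.099)
H(0.901) = 0.1402 dits

Note: Binary entropy is maximized at p=0.5 (H=1 bit) and minimized at p=0 or p=1 (H=0).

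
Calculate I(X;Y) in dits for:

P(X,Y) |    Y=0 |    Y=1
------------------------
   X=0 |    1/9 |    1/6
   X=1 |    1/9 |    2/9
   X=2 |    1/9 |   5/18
0.0021 dits

Mutual information: I(X;Y) = H(X) + H(Y) - H(X,Y)

Marginals:
P(X) = (5/18, 1/3, 7/18), H(X) = 0.4731 dits
P(Y) = (1/3, 2/3), H(Y) = 0.2764 dits

Joint entropy: H(X,Y) = 0.7475 dits

I(X;Y) = 0.4731 + 0.2764 - 0.7475 = 0.0021 dits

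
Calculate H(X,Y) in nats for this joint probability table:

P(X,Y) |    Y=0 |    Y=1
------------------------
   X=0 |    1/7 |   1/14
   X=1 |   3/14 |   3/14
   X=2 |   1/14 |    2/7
1.6731 nats

Joint entropy is H(X,Y) = -Σ_{x,y} p(x,y) log p(x,y).

Summing over all non-zero entries:
H(X,Y) = -[1/7·log_e(1/7) + 1/14·log_e(1/14) + 3/14·log_e(3/14) + 3/14·log_e(3/14) + 1/14·log_e(1/14) + 2/7·log_e(2/7)]
H(X,Y) = 1.6731 nats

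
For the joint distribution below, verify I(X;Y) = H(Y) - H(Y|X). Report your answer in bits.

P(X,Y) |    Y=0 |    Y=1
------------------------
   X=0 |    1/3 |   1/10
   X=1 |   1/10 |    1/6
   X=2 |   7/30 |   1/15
I(X;Y) = 0.0968 bits

Mutual information has multiple equivalent forms:
- I(X;Y) = H(X) - H(X|Y)
- I(X;Y) = H(Y) - H(Y|X)
- I(X;Y) = H(X) + H(Y) - H(X,Y)

Computing all quantities:
H(X) = 1.5524, H(Y) = 0.9183, H(X,Y) = 2.3739
H(X|Y) = 1.4556, H(Y|X) = 0.8215

Verification:
H(X) - H(X|Y) = 1.5524 - 1.4556 = 0.0968
H(Y) - H(Y|X) = 0.9183 - 0.8215 = 0.0968
H(X) + H(Y) - H(X,Y) = 1.5524 + 0.9183 - 2.3739 = 0.0968

All forms give I(X;Y) = 0.0968 bits. ✓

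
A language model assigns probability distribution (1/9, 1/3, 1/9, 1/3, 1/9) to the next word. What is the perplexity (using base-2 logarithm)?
4.3267

Perplexity is 2^H (or exp(H) for natural log).

First, H = -Σ p log p = 2.1133 bits
Perplexity = 2^2.1133 = 4.3267

Interpretation: The model's uncertainty is equivalent to choosing uniformly among 4.3 options.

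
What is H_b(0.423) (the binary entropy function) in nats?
0.6812 nats

The binary entropy function is:
H(p) = -p log(p) - (1-p) log(1-p)

H(0.423) = -0.423 × log_e(0.423) - 0.577 × log_e(0.577)
H(0.423) = 0.6812 nats

Note: Binary entropy is maximized at p=0.5 (H=1 bit) and minimized at p=0 or p=1 (H=0).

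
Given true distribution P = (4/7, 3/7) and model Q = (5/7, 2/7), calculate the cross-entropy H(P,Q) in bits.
1.0520 bits

Cross-entropy: H(P,Q) = -Σ p(x) log q(x)

Alternatively: H(P,Q) = H(P) + D_KL(P||Q)
H(P) = 0.9852 bits
D_KL(P||Q) = 0.0667 bits

H(P,Q) = 0.9852 + 0.0667 = 1.0520 bits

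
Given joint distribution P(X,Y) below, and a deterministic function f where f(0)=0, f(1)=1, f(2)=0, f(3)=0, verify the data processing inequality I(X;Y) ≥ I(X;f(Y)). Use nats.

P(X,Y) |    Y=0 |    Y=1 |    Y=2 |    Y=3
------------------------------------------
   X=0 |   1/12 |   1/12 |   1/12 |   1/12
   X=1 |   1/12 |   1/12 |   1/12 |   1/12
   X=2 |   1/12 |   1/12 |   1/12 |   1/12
I(X;Y) = 0.0000, I(X;f(Y)) = 0.0000, inequality holds: 0.0000 ≥ 0.0000

Data Processing Inequality: For any Markov chain X → Y → Z, we have I(X;Y) ≥ I(X;Z).

Here Z = f(Y) is a deterministic function of Y, forming X → Y → Z.

Original I(X;Y) = 0.0000 nats

After applying f:
P(X,Z) where Z=f(Y):
- P(X,Z=0) = P(X,Y=0) + P(X,Y=2) + P(X,Y=3)
- P(X,Z=1) = P(X,Y=1)

I(X;Z) = I(X;f(Y)) = 0.0000 nats

Verification: 0.0000 ≥ 0.0000 ✓

Information cannot be created by processing; the function f can only lose information about X.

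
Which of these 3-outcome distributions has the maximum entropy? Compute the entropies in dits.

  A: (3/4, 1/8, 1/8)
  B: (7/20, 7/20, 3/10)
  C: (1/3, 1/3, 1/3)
C

For a discrete distribution over n outcomes, entropy is maximized by the uniform distribution.

Computing entropies:
H(A) = 0.3195 dits
H(B) = 0.4760 dits
H(C) = 0.4771 dits

The uniform distribution (where all probabilities equal 1/3) achieves the maximum entropy of log_10(3) = 0.4771 dits.

Distribution C has the highest entropy.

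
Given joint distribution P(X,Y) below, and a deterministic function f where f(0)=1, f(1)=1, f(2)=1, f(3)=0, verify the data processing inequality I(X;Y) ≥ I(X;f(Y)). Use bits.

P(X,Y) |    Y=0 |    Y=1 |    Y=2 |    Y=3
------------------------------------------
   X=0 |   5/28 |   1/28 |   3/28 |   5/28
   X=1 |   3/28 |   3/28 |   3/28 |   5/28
I(X;Y) = 0.0400, I(X;f(Y)) = 0.0000, inequality holds: 0.0400 ≥ 0.0000

Data Processing Inequality: For any Markov chain X → Y → Z, we have I(X;Y) ≥ I(X;Z).

Here Z = f(Y) is a deterministic function of Y, forming X → Y → Z.

Original I(X;Y) = 0.0400 bits

After applying f:
P(X,Z) where Z=f(Y):
- P(X,Z=0) = P(X,Y=3)
- P(X,Z=1) = P(X,Y=0) + P(X,Y=1) + P(X,Y=2)

I(X;Z) = I(X;f(Y)) = 0.0000 bits

Verification: 0.0400 ≥ 0.0000 ✓

Information cannot be created by processing; the function f can only lose information about X.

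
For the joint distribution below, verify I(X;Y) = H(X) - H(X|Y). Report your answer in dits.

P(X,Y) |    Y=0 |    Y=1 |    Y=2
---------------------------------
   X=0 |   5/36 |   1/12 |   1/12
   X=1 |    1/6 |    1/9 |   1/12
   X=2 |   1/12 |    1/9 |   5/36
I(X;Y) = 0.0107 dits

Mutual information has multiple equivalent forms:
- I(X;Y) = H(X) - H(X|Y)
- I(X;Y) = H(Y) - H(Y|X)
- I(X;Y) = H(X) + H(Y) - H(X,Y)

Computing all quantities:
H(X) = 0.4761, H(Y) = 0.4742, H(X,Y) = 0.9396
H(X|Y) = 0.4654, H(Y|X) = 0.4635

Verification:
H(X) - H(X|Y) = 0.4761 - 0.4654 = 0.0107
H(Y) - H(Y|X) = 0.4742 - 0.4635 = 0.0107
H(X) + H(Y) - H(X,Y) = 0.4761 + 0.4742 - 0.9396 = 0.0107

All forms give I(X;Y) = 0.0107 dits. ✓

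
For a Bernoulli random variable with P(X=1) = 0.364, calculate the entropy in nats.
0.6557 nats

The binary entropy function is:
H(p) = -p log(p) - (1-p) log(1-p)

H(0.364) = -0.364 × log_e(0.364) - 0.636 × log_e(0.636)
H(0.364) = 0.6557 nats

Note: Binary entropy is maximized at p=0.5 (H=1 bit) and minimized at p=0 or p=1 (H=0).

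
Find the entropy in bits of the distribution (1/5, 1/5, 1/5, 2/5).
1.9219 bits

Shannon entropy is H(X) = -Σ p(x) log p(x).

For P = (1/5, 1/5, 1/5, 2/5):
H = -1/5 × log_2(1/5) -1/5 × log_2(1/5) -1/5 × log_2(1/5) -2/5 × log_2(2/5)
H = 1.9219 bits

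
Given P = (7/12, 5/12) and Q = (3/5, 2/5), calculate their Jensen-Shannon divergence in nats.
0.0001 nats

Jensen-Shannon divergence is:
JSD(P||Q) = 0.5 × D_KL(P||M) + 0.5 × D_KL(Q||M)
where M = 0.5 × (P + Q) is the mixture distribution.

M = 0.5 × (7/12, 5/12) + 0.5 × (3/5, 2/5) = (0.591667, 0.408333)

D_KL(P||M) = 0.0001 nats
D_KL(Q||M) = 0.0001 nats

JSD(P||Q) = 0.5 × 0.0001 + 0.5 × 0.0001 = 0.0001 nats

Unlike KL divergence, JSD is symmetric and bounded: 0 ≤ JSD ≤ log(2).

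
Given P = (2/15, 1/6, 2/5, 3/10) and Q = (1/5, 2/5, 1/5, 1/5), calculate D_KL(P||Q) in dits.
0.0864 dits

KL divergence: D_KL(P||Q) = Σ p(x) log(p(x)/q(x))

Computing term by term:
  x=0: 2/15 × log_10[(2/15)/(1/5)] = 2/15 × -0.1761 = -0.0235
  x=1: 1/6 × log_10[(1/6)/(2/5)] = 1/6 × -0.3802 = -0.0634
  x=2: 2/5 × log_10[(2/5)/(1/5)] = 2/5 × 0.3010 = 0.1204
  x=3: 3/10 × log_10[(3/10)/(1/5)] = 3/10 × 0.1761 = 0.0528

D_KL(P||Q) = 0.0864 dits

Note: KL divergence is always non-negative and equals 0 iff P = Q.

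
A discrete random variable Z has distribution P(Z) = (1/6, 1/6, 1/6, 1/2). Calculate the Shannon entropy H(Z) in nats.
1.2425 nats

Shannon entropy is H(X) = -Σ p(x) log p(x).

For P = (1/6, 1/6, 1/6, 1/2):
H = -1/6 × log_e(1/6) -1/6 × log_e(1/6) -1/6 × log_e(1/6) -1/2 × log_e(1/2)
H = 1.2425 nats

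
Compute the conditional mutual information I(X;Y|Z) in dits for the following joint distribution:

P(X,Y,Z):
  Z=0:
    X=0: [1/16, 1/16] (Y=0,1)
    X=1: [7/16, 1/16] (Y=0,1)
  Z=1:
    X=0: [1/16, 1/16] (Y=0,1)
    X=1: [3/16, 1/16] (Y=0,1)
0.0214 dits

Conditional mutual information: I(X;Y|Z) = H(X|Z) + H(Y|Z) - H(X,Y|Z)

H(Z) = 0.2873
H(X,Z) = 0.5268 → H(X|Z) = 0.2395
H(Y,Z) = 0.5268 → H(Y|Z) = 0.2395
H(X,Y,Z) = 0.7449 → H(X,Y|Z) = 0.4576

I(X;Y|Z) = 0.2395 + 0.2395 - 0.4576 = 0.0214 dits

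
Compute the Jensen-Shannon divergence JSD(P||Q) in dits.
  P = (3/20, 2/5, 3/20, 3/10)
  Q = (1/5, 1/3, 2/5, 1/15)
0.0317 dits

Jensen-Shannon divergence is:
JSD(P||Q) = 0.5 × D_KL(P||M) + 0.5 × D_KL(Q||M)
where M = 0.5 × (P + Q) is the mixture distribution.

M = 0.5 × (3/20, 2/5, 3/20, 3/10) + 0.5 × (1/5, 1/3, 2/5, 1/15) = (7/40, 11/30, 11/40, 0.183333)

D_KL(P||M) = 0.0298 dits
D_KL(Q||M) = 0.0336 dits

JSD(P||Q) = 0.5 × 0.0298 + 0.5 × 0.0336 = 0.0317 dits

Unlike KL divergence, JSD is symmetric and bounded: 0 ≤ JSD ≤ log(2).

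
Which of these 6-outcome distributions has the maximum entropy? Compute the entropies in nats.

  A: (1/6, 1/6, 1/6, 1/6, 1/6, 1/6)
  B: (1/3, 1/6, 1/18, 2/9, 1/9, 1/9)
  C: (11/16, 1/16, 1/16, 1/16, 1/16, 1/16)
A

For a discrete distribution over n outcomes, entropy is maximized by the uniform distribution.

Computing entropies:
H(A) = 1.7918 nats
H(B) = 1.6479 nats
H(C) = 1.1240 nats

The uniform distribution (where all probabilities equal 1/6) achieves the maximum entropy of log_e(6) = 1.7918 nats.

Distribution A has the highest entropy.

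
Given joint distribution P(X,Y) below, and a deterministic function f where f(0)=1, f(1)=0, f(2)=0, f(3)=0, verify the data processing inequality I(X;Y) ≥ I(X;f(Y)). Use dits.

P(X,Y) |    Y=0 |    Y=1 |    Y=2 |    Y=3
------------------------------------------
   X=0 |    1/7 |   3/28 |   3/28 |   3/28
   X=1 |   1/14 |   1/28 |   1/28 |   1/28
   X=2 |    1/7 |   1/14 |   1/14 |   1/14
I(X;Y) = 0.0020, I(X;f(Y)) = 0.0020, inequality holds: 0.0020 ≥ 0.0020

Data Processing Inequality: For any Markov chain X → Y → Z, we have I(X;Y) ≥ I(X;Z).

Here Z = f(Y) is a deterministic function of Y, forming X → Y → Z.

Original I(X;Y) = 0.0020 dits

After applying f:
P(X,Z) where Z=f(Y):
- P(X,Z=0) = P(X,Y=1) + P(X,Y=2) + P(X,Y=3)
- P(X,Z=1) = P(X,Y=0)

I(X;Z) = I(X;f(Y)) = 0.0020 dits

Verification: 0.0020 ≥ 0.0020 ✓

Information cannot be created by processing; the function f can only lose information about X.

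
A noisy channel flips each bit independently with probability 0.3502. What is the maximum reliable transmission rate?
0.0658 bits

For a binary symmetric channel (BSC) with error probability p:
Capacity C = 1 - H(p) bits per symbol

where H(p) = -p log₂(p) - (1-p) log₂(1-p) is the binary entropy function.

H(0.3502) = 0.9342 bits
C = 1 - 0.9342 = 0.0658 bits per symbol

This means we can reliably transmit up to 0.0658 bits of information per channel use.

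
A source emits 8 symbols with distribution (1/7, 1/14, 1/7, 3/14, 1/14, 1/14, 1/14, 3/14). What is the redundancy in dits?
0.0475 dits

Redundancy measures how far a source is from maximum entropy:
R = H_max - H(X)

Maximum entropy for 8 symbols: H_max = log_10(8) = 0.9031 dits
Actual entropy: H(X) = 0.8556 dits
Redundancy: R = 0.9031 - 0.8556 = 0.0475 dits

This redundancy represents potential for compression: the source could be compressed by 0.0475 dits per symbol.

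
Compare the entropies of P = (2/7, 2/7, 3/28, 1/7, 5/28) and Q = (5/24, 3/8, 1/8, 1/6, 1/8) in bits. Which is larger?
P

Computing entropies in bits:
H(P) = 2.2229
H(Q) = 2.1829

Distribution P has higher entropy.

Intuition: The distribution closer to uniform (more spread out) has higher entropy.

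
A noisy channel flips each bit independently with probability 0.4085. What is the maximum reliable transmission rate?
0.0243 bits

For a binary symmetric channel (BSC) with error probability p:
Capacity C = 1 - H(p) bits per symbol

where H(p) = -p log₂(p) - (1-p) log₂(1-p) is the binary entropy function.

H(0.4085) = 0.9757 bits
C = 1 - 0.9757 = 0.0243 bits per symbol

This means we can reliably transmit up to 0.0243 bits of information per channel use.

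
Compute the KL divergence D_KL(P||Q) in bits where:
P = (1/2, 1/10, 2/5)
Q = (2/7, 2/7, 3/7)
0.2124 bits

KL divergence: D_KL(P||Q) = Σ p(x) log(p(x)/q(x))

Computing term by term:
  x=0: 1/2 × log_2[(1/2)/(2/7)] = 1/2 × 0.8074 = 0.4037
  x=1: 1/10 × log_2[(1/10)/(2/7)] = 1/10 × -1.5146 = -0.1515
  x=2: 2/5 × log_2[(2/5)/(3/7)] = 2/5 × -0.0995 = -0.0398

D_KL(P||Q) = 0.2124 bits

Note: KL divergence is always non-negative and equals 0 iff P = Q.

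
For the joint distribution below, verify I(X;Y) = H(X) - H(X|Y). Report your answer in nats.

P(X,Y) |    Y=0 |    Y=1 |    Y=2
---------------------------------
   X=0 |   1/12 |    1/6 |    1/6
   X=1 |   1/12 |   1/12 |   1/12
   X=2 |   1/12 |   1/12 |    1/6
I(X;Y) = 0.0168 nats

Mutual information has multiple equivalent forms:
- I(X;Y) = H(X) - H(X|Y)
- I(X;Y) = H(Y) - H(Y|X)
- I(X;Y) = H(X) + H(Y) - H(X,Y)

Computing all quantities:
H(X) = 1.0776, H(Y) = 1.0776, H(X,Y) = 2.1383
H(X|Y) = 1.0608, H(Y|X) = 1.0608

Verification:
H(X) - H(X|Y) = 1.0776 - 1.0608 = 0.0168
H(Y) - H(Y|X) = 1.0776 - 1.0608 = 0.0168
H(X) + H(Y) - H(X,Y) = 1.0776 + 1.0776 - 2.1383 = 0.0168

All forms give I(X;Y) = 0.0168 nats. ✓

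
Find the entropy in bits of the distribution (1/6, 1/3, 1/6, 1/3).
1.9183 bits

Shannon entropy is H(X) = -Σ p(x) log p(x).

For P = (1/6, 1/3, 1/6, 1/3):
H = -1/6 × log_2(1/6) -1/3 × log_2(1/3) -1/6 × log_2(1/6) -1/3 × log_2(1/3)
H = 1.9183 bits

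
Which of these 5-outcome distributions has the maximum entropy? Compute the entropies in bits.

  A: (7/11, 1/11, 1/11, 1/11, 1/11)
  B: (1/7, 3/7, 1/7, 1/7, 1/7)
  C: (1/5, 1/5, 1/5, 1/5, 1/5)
C

For a discrete distribution over n outcomes, entropy is maximized by the uniform distribution.

Computing entropies:
H(A) = 1.6729 bits
H(B) = 2.1281 bits
H(C) = 2.3219 bits

The uniform distribution (where all probabilities equal 1/5) achieves the maximum entropy of log_2(5) = 2.3219 bits.

Distribution C has the highest entropy.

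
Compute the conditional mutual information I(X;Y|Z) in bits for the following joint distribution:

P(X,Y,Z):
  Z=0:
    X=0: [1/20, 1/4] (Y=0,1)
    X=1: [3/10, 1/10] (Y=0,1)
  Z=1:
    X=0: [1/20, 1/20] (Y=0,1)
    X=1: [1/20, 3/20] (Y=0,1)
0.1937 bits

Conditional mutual information: I(X;Y|Z) = H(X|Z) + H(Y|Z) - H(X,Y|Z)

H(Z) = 0.8813
H(X,Z) = 1.8464 → H(X|Z) = 0.9651
H(Y,Z) = 1.8568 → H(Y|Z) = 0.9755
H(X,Y,Z) = 2.6282 → H(X,Y|Z) = 1.7469

I(X;Y|Z) = 0.9651 + 0.9755 - 1.7469 = 0.1937 bits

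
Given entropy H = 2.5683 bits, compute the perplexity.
5.9311

Perplexity is 2^H (or exp(H) for natural log).

H = 2.5683 bits
Perplexity = 2^2.5683 = 5.9311

Interpretation: The model's uncertainty is equivalent to choosing uniformly among 5.9 options.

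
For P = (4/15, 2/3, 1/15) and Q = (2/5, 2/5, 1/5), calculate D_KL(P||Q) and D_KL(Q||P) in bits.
D_KL(P||Q) = 0.2297, D_KL(Q||P) = 0.2562

KL divergence is not symmetric: D_KL(P||Q) ≠ D_KL(Q||P) in general.

D_KL(P||Q) = 0.2297 bits
D_KL(Q||P) = 0.2562 bits

No, they are not equal!

This asymmetry is why KL divergence is not a true distance metric.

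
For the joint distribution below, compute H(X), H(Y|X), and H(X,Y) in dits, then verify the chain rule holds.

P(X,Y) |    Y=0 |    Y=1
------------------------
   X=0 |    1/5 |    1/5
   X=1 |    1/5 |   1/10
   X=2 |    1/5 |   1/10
H(X,Y) = 0.7592, H(X) = 0.4729, H(Y|X) = 0.2863 (all in dits)

Chain rule: H(X,Y) = H(X) + H(Y|X)

Left side — joint entropy directly:
H(X,Y) = -Σ p(x,y) log p(x,y) = 0.7592 dits

Right side — compute H(Y|X) from the conditional distributions:
P(X) = (2/5, 3/10, 3/10), so H(X) = 0.4729 dits
H(Y|X) = Σ_x P(X=x) · H(Y|X=x):
  P(Y|X=0) = (1/2, 1/2), H(Y|X=0) = 0.3010, weight P(X=0) = 2/5
  P(Y|X=1) = (2/3, 1/3), H(Y|X=1) = 0.2764, weight P(X=1) = 3/10
  P(Y|X=2) = (2/3, 1/3), H(Y|X=2) = 0.2764, weight P(X=2) = 3/10
H(Y|X) = 0.2863 dits

H(X) + H(Y|X) = 0.4729 + 0.2863 = 0.7592 dits

Both sides equal 0.7592 dits. ✓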